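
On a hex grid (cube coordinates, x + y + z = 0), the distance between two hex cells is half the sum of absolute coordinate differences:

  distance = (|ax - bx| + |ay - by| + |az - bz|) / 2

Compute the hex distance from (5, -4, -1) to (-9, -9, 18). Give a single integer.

Answer: 19

Derivation:
|ax - bx| = |5 - (-9)| = 14
|ay - by| = |-4 - (-9)| = 5
|az - bz| = |-1 - 18| = 19
distance = (14 + 5 + 19) / 2 = 38 / 2 = 19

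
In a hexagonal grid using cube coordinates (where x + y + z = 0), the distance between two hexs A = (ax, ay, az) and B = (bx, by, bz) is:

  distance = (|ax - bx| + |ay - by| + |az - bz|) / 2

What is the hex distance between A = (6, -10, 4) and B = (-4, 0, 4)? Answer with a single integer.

|ax - bx| = |6 - (-4)| = 10
|ay - by| = |-10 - 0| = 10
|az - bz| = |4 - 4| = 0
distance = (10 + 10 + 0) / 2 = 20 / 2 = 10

Answer: 10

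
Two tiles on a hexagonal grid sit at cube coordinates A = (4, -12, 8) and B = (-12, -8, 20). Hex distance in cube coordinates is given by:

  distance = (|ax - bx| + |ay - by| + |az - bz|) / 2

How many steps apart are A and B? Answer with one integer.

Answer: 16

Derivation:
|ax - bx| = |4 - (-12)| = 16
|ay - by| = |-12 - (-8)| = 4
|az - bz| = |8 - 20| = 12
distance = (16 + 4 + 12) / 2 = 32 / 2 = 16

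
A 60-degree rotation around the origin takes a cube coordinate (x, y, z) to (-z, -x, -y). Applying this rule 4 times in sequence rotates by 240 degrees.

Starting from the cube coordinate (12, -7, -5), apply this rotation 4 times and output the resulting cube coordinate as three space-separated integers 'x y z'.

Answer: -5 12 -7

Derivation:
Start: (12, -7, -5)
Step 1: (12, -7, -5) -> (-(-5), -(12), -(-7)) = (5, -12, 7)
Step 2: (5, -12, 7) -> (-(7), -(5), -(-12)) = (-7, -5, 12)
Step 3: (-7, -5, 12) -> (-(12), -(-7), -(-5)) = (-12, 7, 5)
Step 4: (-12, 7, 5) -> (-(5), -(-12), -(7)) = (-5, 12, -7)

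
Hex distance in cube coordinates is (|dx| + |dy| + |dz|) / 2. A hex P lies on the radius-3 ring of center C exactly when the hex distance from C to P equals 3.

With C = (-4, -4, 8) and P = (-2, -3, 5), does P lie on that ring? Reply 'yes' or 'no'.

Answer: yes

Derivation:
|px - cx| = |-2 - (-4)| = 2
|py - cy| = |-3 - (-4)| = 1
|pz - cz| = |5 - 8| = 3
distance = (2+1+3)/2 = 6/2 = 3
radius = 3; distance == radius -> yes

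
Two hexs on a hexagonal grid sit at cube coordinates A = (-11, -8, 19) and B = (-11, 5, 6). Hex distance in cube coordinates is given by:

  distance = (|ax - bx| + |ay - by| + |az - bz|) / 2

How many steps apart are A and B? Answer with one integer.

Answer: 13

Derivation:
|ax - bx| = |-11 - (-11)| = 0
|ay - by| = |-8 - 5| = 13
|az - bz| = |19 - 6| = 13
distance = (0 + 13 + 13) / 2 = 26 / 2 = 13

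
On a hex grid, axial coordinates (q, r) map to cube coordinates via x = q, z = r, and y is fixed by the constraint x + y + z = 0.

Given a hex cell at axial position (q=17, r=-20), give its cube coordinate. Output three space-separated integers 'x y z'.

x = q = 17
z = r = -20
y = -x - z = -(17) - (-20) = 3

Answer: 17 3 -20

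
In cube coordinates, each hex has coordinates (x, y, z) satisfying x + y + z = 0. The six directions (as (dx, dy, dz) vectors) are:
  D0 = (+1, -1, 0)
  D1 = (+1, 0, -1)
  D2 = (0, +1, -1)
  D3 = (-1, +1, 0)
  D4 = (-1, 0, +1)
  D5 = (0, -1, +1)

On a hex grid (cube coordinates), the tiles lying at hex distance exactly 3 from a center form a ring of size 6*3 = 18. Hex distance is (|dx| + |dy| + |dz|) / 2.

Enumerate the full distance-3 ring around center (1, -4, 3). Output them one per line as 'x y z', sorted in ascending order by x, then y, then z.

Answer: -2 -4 6
-2 -3 5
-2 -2 4
-2 -1 3
-1 -5 6
-1 -1 2
0 -6 6
0 -1 1
1 -7 6
1 -1 0
2 -7 5
2 -2 0
3 -7 4
3 -3 0
4 -7 3
4 -6 2
4 -5 1
4 -4 0

Derivation:
Walk ring at distance 3 from (1, -4, 3):
Start at center + D4*3 = (-2, -4, 6)
  hex 0: (-2, -4, 6)
  hex 1: (-1, -5, 6)
  hex 2: (0, -6, 6)
  hex 3: (1, -7, 6)
  hex 4: (2, -7, 5)
  hex 5: (3, -7, 4)
  hex 6: (4, -7, 3)
  hex 7: (4, -6, 2)
  hex 8: (4, -5, 1)
  hex 9: (4, -4, 0)
  hex 10: (3, -3, 0)
  hex 11: (2, -2, 0)
  hex 12: (1, -1, 0)
  hex 13: (0, -1, 1)
  hex 14: (-1, -1, 2)
  hex 15: (-2, -1, 3)
  hex 16: (-2, -2, 4)
  hex 17: (-2, -3, 5)
Sorted: 18 hexes.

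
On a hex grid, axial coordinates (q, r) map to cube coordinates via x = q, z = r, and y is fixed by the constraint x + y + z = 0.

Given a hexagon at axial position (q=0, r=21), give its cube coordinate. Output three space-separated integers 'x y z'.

Answer: 0 -21 21

Derivation:
x = q = 0
z = r = 21
y = -x - z = -(0) - (21) = -21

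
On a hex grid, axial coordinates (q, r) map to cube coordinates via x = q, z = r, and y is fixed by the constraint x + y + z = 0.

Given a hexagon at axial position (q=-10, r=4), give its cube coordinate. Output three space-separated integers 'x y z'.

Answer: -10 6 4

Derivation:
x = q = -10
z = r = 4
y = -x - z = -(-10) - (4) = 6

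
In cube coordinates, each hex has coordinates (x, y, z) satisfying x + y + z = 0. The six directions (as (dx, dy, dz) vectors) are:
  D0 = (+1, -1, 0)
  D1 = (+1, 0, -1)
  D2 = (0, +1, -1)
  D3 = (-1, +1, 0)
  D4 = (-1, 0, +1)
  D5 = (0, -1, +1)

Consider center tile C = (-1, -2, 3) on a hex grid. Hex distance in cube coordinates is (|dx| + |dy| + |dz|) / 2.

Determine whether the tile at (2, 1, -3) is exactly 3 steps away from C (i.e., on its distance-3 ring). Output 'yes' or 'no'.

|px - cx| = |2 - (-1)| = 3
|py - cy| = |1 - (-2)| = 3
|pz - cz| = |-3 - 3| = 6
distance = (3+3+6)/2 = 12/2 = 6
radius = 3; distance != radius -> no

Answer: no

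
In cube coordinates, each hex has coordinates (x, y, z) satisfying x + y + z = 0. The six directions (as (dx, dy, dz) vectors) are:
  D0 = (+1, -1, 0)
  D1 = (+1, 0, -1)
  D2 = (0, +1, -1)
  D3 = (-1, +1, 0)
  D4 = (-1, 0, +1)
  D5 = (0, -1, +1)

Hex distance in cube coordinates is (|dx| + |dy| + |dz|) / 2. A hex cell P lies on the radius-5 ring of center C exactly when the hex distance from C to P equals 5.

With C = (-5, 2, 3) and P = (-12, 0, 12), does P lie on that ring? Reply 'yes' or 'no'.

|px - cx| = |-12 - (-5)| = 7
|py - cy| = |0 - 2| = 2
|pz - cz| = |12 - 3| = 9
distance = (7+2+9)/2 = 18/2 = 9
radius = 5; distance != radius -> no

Answer: no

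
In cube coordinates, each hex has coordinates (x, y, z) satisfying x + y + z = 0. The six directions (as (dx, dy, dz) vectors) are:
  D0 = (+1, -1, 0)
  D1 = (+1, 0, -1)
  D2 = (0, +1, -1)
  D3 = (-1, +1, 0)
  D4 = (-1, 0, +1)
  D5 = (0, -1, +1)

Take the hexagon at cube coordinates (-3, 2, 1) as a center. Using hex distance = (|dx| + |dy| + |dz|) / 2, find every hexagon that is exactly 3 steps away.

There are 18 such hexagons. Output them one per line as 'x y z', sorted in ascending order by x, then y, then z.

Answer: -6 2 4
-6 3 3
-6 4 2
-6 5 1
-5 1 4
-5 5 0
-4 0 4
-4 5 -1
-3 -1 4
-3 5 -2
-2 -1 3
-2 4 -2
-1 -1 2
-1 3 -2
0 -1 1
0 0 0
0 1 -1
0 2 -2

Derivation:
Walk ring at distance 3 from (-3, 2, 1):
Start at center + D4*3 = (-6, 2, 4)
  hex 0: (-6, 2, 4)
  hex 1: (-5, 1, 4)
  hex 2: (-4, 0, 4)
  hex 3: (-3, -1, 4)
  hex 4: (-2, -1, 3)
  hex 5: (-1, -1, 2)
  hex 6: (0, -1, 1)
  hex 7: (0, 0, 0)
  hex 8: (0, 1, -1)
  hex 9: (0, 2, -2)
  hex 10: (-1, 3, -2)
  hex 11: (-2, 4, -2)
  hex 12: (-3, 5, -2)
  hex 13: (-4, 5, -1)
  hex 14: (-5, 5, 0)
  hex 15: (-6, 5, 1)
  hex 16: (-6, 4, 2)
  hex 17: (-6, 3, 3)
Sorted: 18 hexes.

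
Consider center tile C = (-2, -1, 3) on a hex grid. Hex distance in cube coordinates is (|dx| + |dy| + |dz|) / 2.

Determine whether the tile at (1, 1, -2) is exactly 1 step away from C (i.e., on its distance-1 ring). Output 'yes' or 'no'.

|px - cx| = |1 - (-2)| = 3
|py - cy| = |1 - (-1)| = 2
|pz - cz| = |-2 - 3| = 5
distance = (3+2+5)/2 = 10/2 = 5
radius = 1; distance != radius -> no

Answer: no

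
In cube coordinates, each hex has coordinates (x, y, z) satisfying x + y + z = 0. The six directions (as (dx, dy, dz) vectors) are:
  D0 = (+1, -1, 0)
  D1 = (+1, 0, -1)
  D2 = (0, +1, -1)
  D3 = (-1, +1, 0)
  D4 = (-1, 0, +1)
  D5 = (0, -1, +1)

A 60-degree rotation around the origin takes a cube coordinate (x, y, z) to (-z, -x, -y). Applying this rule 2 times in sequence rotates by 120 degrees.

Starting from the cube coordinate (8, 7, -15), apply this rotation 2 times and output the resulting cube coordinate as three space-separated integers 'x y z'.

Start: (8, 7, -15)
Step 1: (8, 7, -15) -> (-(-15), -(8), -(7)) = (15, -8, -7)
Step 2: (15, -8, -7) -> (-(-7), -(15), -(-8)) = (7, -15, 8)

Answer: 7 -15 8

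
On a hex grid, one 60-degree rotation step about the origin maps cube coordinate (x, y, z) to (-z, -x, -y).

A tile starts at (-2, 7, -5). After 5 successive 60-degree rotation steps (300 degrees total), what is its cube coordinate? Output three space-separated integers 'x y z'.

Start: (-2, 7, -5)
Step 1: (-2, 7, -5) -> (-(-5), -(-2), -(7)) = (5, 2, -7)
Step 2: (5, 2, -7) -> (-(-7), -(5), -(2)) = (7, -5, -2)
Step 3: (7, -5, -2) -> (-(-2), -(7), -(-5)) = (2, -7, 5)
Step 4: (2, -7, 5) -> (-(5), -(2), -(-7)) = (-5, -2, 7)
Step 5: (-5, -2, 7) -> (-(7), -(-5), -(-2)) = (-7, 5, 2)

Answer: -7 5 2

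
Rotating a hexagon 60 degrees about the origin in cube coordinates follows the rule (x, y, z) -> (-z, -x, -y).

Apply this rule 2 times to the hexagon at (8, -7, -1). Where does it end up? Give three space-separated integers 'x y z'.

Answer: -7 -1 8

Derivation:
Start: (8, -7, -1)
Step 1: (8, -7, -1) -> (-(-1), -(8), -(-7)) = (1, -8, 7)
Step 2: (1, -8, 7) -> (-(7), -(1), -(-8)) = (-7, -1, 8)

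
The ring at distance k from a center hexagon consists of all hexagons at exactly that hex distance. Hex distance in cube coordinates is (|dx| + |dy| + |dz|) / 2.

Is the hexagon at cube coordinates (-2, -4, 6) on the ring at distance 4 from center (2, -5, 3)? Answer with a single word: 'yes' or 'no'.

Answer: yes

Derivation:
|px - cx| = |-2 - 2| = 4
|py - cy| = |-4 - (-5)| = 1
|pz - cz| = |6 - 3| = 3
distance = (4+1+3)/2 = 8/2 = 4
radius = 4; distance == radius -> yes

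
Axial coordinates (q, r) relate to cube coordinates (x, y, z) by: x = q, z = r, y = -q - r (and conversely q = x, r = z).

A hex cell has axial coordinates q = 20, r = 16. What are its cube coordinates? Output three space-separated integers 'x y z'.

x = q = 20
z = r = 16
y = -x - z = -(20) - (16) = -36

Answer: 20 -36 16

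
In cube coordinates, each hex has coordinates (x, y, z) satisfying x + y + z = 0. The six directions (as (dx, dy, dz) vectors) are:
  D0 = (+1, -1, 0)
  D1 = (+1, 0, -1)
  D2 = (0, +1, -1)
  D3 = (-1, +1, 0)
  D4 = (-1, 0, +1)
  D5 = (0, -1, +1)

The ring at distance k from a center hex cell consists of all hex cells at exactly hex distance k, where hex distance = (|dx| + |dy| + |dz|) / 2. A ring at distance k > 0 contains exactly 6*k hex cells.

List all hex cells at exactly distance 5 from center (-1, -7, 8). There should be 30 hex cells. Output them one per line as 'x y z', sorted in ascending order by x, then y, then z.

Walk ring at distance 5 from (-1, -7, 8):
Start at center + D4*5 = (-6, -7, 13)
  hex 0: (-6, -7, 13)
  hex 1: (-5, -8, 13)
  hex 2: (-4, -9, 13)
  hex 3: (-3, -10, 13)
  hex 4: (-2, -11, 13)
  hex 5: (-1, -12, 13)
  hex 6: (0, -12, 12)
  hex 7: (1, -12, 11)
  hex 8: (2, -12, 10)
  hex 9: (3, -12, 9)
  hex 10: (4, -12, 8)
  hex 11: (4, -11, 7)
  hex 12: (4, -10, 6)
  hex 13: (4, -9, 5)
  hex 14: (4, -8, 4)
  hex 15: (4, -7, 3)
  hex 16: (3, -6, 3)
  hex 17: (2, -5, 3)
  hex 18: (1, -4, 3)
  hex 19: (0, -3, 3)
  hex 20: (-1, -2, 3)
  hex 21: (-2, -2, 4)
  hex 22: (-3, -2, 5)
  hex 23: (-4, -2, 6)
  hex 24: (-5, -2, 7)
  hex 25: (-6, -2, 8)
  hex 26: (-6, -3, 9)
  hex 27: (-6, -4, 10)
  hex 28: (-6, -5, 11)
  hex 29: (-6, -6, 12)
Sorted: 30 hexes.

Answer: -6 -7 13
-6 -6 12
-6 -5 11
-6 -4 10
-6 -3 9
-6 -2 8
-5 -8 13
-5 -2 7
-4 -9 13
-4 -2 6
-3 -10 13
-3 -2 5
-2 -11 13
-2 -2 4
-1 -12 13
-1 -2 3
0 -12 12
0 -3 3
1 -12 11
1 -4 3
2 -12 10
2 -5 3
3 -12 9
3 -6 3
4 -12 8
4 -11 7
4 -10 6
4 -9 5
4 -8 4
4 -7 3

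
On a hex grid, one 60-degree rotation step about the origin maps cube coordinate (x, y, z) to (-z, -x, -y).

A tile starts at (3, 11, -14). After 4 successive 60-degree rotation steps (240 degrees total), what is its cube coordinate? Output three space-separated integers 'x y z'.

Start: (3, 11, -14)
Step 1: (3, 11, -14) -> (-(-14), -(3), -(11)) = (14, -3, -11)
Step 2: (14, -3, -11) -> (-(-11), -(14), -(-3)) = (11, -14, 3)
Step 3: (11, -14, 3) -> (-(3), -(11), -(-14)) = (-3, -11, 14)
Step 4: (-3, -11, 14) -> (-(14), -(-3), -(-11)) = (-14, 3, 11)

Answer: -14 3 11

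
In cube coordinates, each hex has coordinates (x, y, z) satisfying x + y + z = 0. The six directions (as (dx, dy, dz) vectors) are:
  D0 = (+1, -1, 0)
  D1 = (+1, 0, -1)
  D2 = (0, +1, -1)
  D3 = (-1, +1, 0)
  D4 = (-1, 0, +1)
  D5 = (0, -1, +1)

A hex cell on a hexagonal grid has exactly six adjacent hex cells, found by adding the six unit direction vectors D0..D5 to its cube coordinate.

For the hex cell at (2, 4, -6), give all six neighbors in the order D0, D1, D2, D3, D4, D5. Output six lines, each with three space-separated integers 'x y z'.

Answer: 3 3 -6
3 4 -7
2 5 -7
1 5 -6
1 4 -5
2 3 -5

Derivation:
Center: (2, 4, -6). Add each direction:
  D0: (2, 4, -6) + (1, -1, 0) = (3, 3, -6)
  D1: (2, 4, -6) + (1, 0, -1) = (3, 4, -7)
  D2: (2, 4, -6) + (0, 1, -1) = (2, 5, -7)
  D3: (2, 4, -6) + (-1, 1, 0) = (1, 5, -6)
  D4: (2, 4, -6) + (-1, 0, 1) = (1, 4, -5)
  D5: (2, 4, -6) + (0, -1, 1) = (2, 3, -5)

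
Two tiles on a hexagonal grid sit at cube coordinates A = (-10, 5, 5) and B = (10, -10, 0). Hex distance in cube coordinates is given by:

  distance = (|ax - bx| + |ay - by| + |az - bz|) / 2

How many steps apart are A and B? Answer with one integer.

|ax - bx| = |-10 - 10| = 20
|ay - by| = |5 - (-10)| = 15
|az - bz| = |5 - 0| = 5
distance = (20 + 15 + 5) / 2 = 40 / 2 = 20

Answer: 20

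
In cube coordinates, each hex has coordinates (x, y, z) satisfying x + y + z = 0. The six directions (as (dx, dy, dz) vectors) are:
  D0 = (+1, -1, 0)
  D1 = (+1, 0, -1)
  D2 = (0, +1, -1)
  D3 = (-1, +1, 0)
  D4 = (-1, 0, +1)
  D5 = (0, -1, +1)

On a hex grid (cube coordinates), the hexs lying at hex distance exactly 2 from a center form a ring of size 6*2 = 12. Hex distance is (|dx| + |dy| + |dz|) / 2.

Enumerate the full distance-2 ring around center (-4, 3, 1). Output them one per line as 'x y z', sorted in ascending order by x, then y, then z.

Answer: -6 3 3
-6 4 2
-6 5 1
-5 2 3
-5 5 0
-4 1 3
-4 5 -1
-3 1 2
-3 4 -1
-2 1 1
-2 2 0
-2 3 -1

Derivation:
Walk ring at distance 2 from (-4, 3, 1):
Start at center + D4*2 = (-6, 3, 3)
  hex 0: (-6, 3, 3)
  hex 1: (-5, 2, 3)
  hex 2: (-4, 1, 3)
  hex 3: (-3, 1, 2)
  hex 4: (-2, 1, 1)
  hex 5: (-2, 2, 0)
  hex 6: (-2, 3, -1)
  hex 7: (-3, 4, -1)
  hex 8: (-4, 5, -1)
  hex 9: (-5, 5, 0)
  hex 10: (-6, 5, 1)
  hex 11: (-6, 4, 2)
Sorted: 12 hexes.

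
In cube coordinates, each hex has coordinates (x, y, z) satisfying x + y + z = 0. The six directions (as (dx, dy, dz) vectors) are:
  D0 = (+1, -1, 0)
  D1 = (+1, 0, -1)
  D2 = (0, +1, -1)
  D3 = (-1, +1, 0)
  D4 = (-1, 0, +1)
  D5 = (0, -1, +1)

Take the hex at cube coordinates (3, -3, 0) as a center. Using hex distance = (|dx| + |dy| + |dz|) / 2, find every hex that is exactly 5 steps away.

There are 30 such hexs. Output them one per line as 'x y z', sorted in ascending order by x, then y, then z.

Answer: -2 -3 5
-2 -2 4
-2 -1 3
-2 0 2
-2 1 1
-2 2 0
-1 -4 5
-1 2 -1
0 -5 5
0 2 -2
1 -6 5
1 2 -3
2 -7 5
2 2 -4
3 -8 5
3 2 -5
4 -8 4
4 1 -5
5 -8 3
5 0 -5
6 -8 2
6 -1 -5
7 -8 1
7 -2 -5
8 -8 0
8 -7 -1
8 -6 -2
8 -5 -3
8 -4 -4
8 -3 -5

Derivation:
Walk ring at distance 5 from (3, -3, 0):
Start at center + D4*5 = (-2, -3, 5)
  hex 0: (-2, -3, 5)
  hex 1: (-1, -4, 5)
  hex 2: (0, -5, 5)
  hex 3: (1, -6, 5)
  hex 4: (2, -7, 5)
  hex 5: (3, -8, 5)
  hex 6: (4, -8, 4)
  hex 7: (5, -8, 3)
  hex 8: (6, -8, 2)
  hex 9: (7, -8, 1)
  hex 10: (8, -8, 0)
  hex 11: (8, -7, -1)
  hex 12: (8, -6, -2)
  hex 13: (8, -5, -3)
  hex 14: (8, -4, -4)
  hex 15: (8, -3, -5)
  hex 16: (7, -2, -5)
  hex 17: (6, -1, -5)
  hex 18: (5, 0, -5)
  hex 19: (4, 1, -5)
  hex 20: (3, 2, -5)
  hex 21: (2, 2, -4)
  hex 22: (1, 2, -3)
  hex 23: (0, 2, -2)
  hex 24: (-1, 2, -1)
  hex 25: (-2, 2, 0)
  hex 26: (-2, 1, 1)
  hex 27: (-2, 0, 2)
  hex 28: (-2, -1, 3)
  hex 29: (-2, -2, 4)
Sorted: 30 hexes.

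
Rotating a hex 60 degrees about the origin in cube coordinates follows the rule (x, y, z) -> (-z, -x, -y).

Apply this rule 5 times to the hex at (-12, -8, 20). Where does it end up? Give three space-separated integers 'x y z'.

Answer: 8 -20 12

Derivation:
Start: (-12, -8, 20)
Step 1: (-12, -8, 20) -> (-(20), -(-12), -(-8)) = (-20, 12, 8)
Step 2: (-20, 12, 8) -> (-(8), -(-20), -(12)) = (-8, 20, -12)
Step 3: (-8, 20, -12) -> (-(-12), -(-8), -(20)) = (12, 8, -20)
Step 4: (12, 8, -20) -> (-(-20), -(12), -(8)) = (20, -12, -8)
Step 5: (20, -12, -8) -> (-(-8), -(20), -(-12)) = (8, -20, 12)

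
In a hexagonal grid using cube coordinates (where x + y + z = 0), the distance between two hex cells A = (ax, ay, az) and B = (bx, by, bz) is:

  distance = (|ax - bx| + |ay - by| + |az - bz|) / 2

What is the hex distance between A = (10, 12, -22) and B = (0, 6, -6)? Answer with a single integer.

Answer: 16

Derivation:
|ax - bx| = |10 - 0| = 10
|ay - by| = |12 - 6| = 6
|az - bz| = |-22 - (-6)| = 16
distance = (10 + 6 + 16) / 2 = 32 / 2 = 16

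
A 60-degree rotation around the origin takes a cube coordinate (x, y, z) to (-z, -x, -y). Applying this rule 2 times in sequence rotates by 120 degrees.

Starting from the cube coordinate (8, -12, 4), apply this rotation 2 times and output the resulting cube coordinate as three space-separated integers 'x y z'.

Start: (8, -12, 4)
Step 1: (8, -12, 4) -> (-(4), -(8), -(-12)) = (-4, -8, 12)
Step 2: (-4, -8, 12) -> (-(12), -(-4), -(-8)) = (-12, 4, 8)

Answer: -12 4 8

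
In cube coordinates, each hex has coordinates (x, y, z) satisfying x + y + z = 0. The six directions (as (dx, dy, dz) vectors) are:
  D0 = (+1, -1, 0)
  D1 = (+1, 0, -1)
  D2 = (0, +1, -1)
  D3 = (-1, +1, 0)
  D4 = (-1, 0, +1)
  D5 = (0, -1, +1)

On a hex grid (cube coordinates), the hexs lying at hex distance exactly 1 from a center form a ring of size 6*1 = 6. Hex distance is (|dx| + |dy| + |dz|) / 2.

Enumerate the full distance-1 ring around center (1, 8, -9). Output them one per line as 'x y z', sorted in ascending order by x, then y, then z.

Walk ring at distance 1 from (1, 8, -9):
Start at center + D4*1 = (0, 8, -8)
  hex 0: (0, 8, -8)
  hex 1: (1, 7, -8)
  hex 2: (2, 7, -9)
  hex 3: (2, 8, -10)
  hex 4: (1, 9, -10)
  hex 5: (0, 9, -9)
Sorted: 6 hexes.

Answer: 0 8 -8
0 9 -9
1 7 -8
1 9 -10
2 7 -9
2 8 -10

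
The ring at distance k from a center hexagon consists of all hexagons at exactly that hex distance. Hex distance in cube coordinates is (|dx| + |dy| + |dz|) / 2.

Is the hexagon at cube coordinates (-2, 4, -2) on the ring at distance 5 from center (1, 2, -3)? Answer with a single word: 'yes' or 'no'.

Answer: no

Derivation:
|px - cx| = |-2 - 1| = 3
|py - cy| = |4 - 2| = 2
|pz - cz| = |-2 - (-3)| = 1
distance = (3+2+1)/2 = 6/2 = 3
radius = 5; distance != radius -> no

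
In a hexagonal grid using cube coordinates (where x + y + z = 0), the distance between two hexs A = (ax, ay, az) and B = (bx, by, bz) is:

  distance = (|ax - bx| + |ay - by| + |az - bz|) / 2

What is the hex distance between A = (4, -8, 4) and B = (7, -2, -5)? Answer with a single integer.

|ax - bx| = |4 - 7| = 3
|ay - by| = |-8 - (-2)| = 6
|az - bz| = |4 - (-5)| = 9
distance = (3 + 6 + 9) / 2 = 18 / 2 = 9

Answer: 9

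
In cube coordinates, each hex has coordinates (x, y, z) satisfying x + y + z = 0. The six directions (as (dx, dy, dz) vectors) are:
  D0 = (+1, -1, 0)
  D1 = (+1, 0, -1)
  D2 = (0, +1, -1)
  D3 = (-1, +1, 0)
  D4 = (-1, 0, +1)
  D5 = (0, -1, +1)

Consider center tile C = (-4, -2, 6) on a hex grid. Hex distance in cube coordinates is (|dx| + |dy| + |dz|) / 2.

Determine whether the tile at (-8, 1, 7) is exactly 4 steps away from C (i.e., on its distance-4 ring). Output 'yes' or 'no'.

Answer: yes

Derivation:
|px - cx| = |-8 - (-4)| = 4
|py - cy| = |1 - (-2)| = 3
|pz - cz| = |7 - 6| = 1
distance = (4+3+1)/2 = 8/2 = 4
radius = 4; distance == radius -> yes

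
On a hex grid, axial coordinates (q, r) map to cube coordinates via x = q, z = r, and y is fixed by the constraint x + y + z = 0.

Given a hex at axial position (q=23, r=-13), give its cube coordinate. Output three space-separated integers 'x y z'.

Answer: 23 -10 -13

Derivation:
x = q = 23
z = r = -13
y = -x - z = -(23) - (-13) = -10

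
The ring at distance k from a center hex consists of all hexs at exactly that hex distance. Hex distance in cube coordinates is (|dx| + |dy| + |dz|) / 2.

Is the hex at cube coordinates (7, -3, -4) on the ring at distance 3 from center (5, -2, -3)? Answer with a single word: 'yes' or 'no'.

|px - cx| = |7 - 5| = 2
|py - cy| = |-3 - (-2)| = 1
|pz - cz| = |-4 - (-3)| = 1
distance = (2+1+1)/2 = 4/2 = 2
radius = 3; distance != radius -> no

Answer: no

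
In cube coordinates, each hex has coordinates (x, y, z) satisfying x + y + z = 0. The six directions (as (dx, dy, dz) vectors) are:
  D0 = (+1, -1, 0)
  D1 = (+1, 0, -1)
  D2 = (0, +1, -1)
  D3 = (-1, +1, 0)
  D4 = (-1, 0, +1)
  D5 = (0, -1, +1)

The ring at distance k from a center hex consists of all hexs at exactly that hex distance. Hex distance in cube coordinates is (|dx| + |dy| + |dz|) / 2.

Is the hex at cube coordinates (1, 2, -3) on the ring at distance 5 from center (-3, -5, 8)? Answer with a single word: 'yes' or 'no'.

Answer: no

Derivation:
|px - cx| = |1 - (-3)| = 4
|py - cy| = |2 - (-5)| = 7
|pz - cz| = |-3 - 8| = 11
distance = (4+7+11)/2 = 22/2 = 11
radius = 5; distance != radius -> no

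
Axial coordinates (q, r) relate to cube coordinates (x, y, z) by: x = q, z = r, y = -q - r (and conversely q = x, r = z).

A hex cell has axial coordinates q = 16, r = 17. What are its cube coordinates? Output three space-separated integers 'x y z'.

x = q = 16
z = r = 17
y = -x - z = -(16) - (17) = -33

Answer: 16 -33 17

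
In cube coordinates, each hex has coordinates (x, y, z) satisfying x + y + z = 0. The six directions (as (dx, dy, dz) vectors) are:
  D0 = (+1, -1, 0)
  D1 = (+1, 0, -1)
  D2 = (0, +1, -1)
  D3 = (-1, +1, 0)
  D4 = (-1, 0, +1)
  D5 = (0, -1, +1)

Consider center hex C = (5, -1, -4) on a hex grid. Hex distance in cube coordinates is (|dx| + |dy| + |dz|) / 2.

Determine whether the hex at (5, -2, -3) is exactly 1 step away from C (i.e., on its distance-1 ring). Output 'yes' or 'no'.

|px - cx| = |5 - 5| = 0
|py - cy| = |-2 - (-1)| = 1
|pz - cz| = |-3 - (-4)| = 1
distance = (0+1+1)/2 = 2/2 = 1
radius = 1; distance == radius -> yes

Answer: yes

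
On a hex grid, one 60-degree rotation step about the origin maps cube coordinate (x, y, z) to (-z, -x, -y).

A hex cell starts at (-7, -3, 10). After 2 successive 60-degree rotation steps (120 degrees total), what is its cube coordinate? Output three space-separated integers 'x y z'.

Start: (-7, -3, 10)
Step 1: (-7, -3, 10) -> (-(10), -(-7), -(-3)) = (-10, 7, 3)
Step 2: (-10, 7, 3) -> (-(3), -(-10), -(7)) = (-3, 10, -7)

Answer: -3 10 -7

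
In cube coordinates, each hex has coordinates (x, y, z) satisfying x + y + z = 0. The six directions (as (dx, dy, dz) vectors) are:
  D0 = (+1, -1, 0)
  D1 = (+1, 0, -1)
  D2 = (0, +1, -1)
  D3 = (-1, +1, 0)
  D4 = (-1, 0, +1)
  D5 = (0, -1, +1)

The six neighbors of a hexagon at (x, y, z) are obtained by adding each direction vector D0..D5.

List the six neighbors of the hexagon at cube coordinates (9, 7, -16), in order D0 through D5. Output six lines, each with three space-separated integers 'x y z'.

Answer: 10 6 -16
10 7 -17
9 8 -17
8 8 -16
8 7 -15
9 6 -15

Derivation:
Center: (9, 7, -16). Add each direction:
  D0: (9, 7, -16) + (1, -1, 0) = (10, 6, -16)
  D1: (9, 7, -16) + (1, 0, -1) = (10, 7, -17)
  D2: (9, 7, -16) + (0, 1, -1) = (9, 8, -17)
  D3: (9, 7, -16) + (-1, 1, 0) = (8, 8, -16)
  D4: (9, 7, -16) + (-1, 0, 1) = (8, 7, -15)
  D5: (9, 7, -16) + (0, -1, 1) = (9, 6, -15)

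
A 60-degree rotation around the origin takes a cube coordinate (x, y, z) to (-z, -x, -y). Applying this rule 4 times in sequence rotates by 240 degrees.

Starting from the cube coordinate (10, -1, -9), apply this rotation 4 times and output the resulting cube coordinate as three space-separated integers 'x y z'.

Start: (10, -1, -9)
Step 1: (10, -1, -9) -> (-(-9), -(10), -(-1)) = (9, -10, 1)
Step 2: (9, -10, 1) -> (-(1), -(9), -(-10)) = (-1, -9, 10)
Step 3: (-1, -9, 10) -> (-(10), -(-1), -(-9)) = (-10, 1, 9)
Step 4: (-10, 1, 9) -> (-(9), -(-10), -(1)) = (-9, 10, -1)

Answer: -9 10 -1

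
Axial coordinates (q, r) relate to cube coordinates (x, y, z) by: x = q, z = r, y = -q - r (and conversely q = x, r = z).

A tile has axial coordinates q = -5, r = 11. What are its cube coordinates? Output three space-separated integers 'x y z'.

x = q = -5
z = r = 11
y = -x - z = -(-5) - (11) = -6

Answer: -5 -6 11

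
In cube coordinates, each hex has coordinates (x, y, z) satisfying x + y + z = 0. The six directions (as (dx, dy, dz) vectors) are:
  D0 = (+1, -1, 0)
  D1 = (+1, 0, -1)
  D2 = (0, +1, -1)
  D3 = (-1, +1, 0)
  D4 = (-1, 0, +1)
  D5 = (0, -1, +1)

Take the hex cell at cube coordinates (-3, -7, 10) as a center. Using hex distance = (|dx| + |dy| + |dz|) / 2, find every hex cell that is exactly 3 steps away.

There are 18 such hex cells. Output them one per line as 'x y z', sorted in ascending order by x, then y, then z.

Answer: -6 -7 13
-6 -6 12
-6 -5 11
-6 -4 10
-5 -8 13
-5 -4 9
-4 -9 13
-4 -4 8
-3 -10 13
-3 -4 7
-2 -10 12
-2 -5 7
-1 -10 11
-1 -6 7
0 -10 10
0 -9 9
0 -8 8
0 -7 7

Derivation:
Walk ring at distance 3 from (-3, -7, 10):
Start at center + D4*3 = (-6, -7, 13)
  hex 0: (-6, -7, 13)
  hex 1: (-5, -8, 13)
  hex 2: (-4, -9, 13)
  hex 3: (-3, -10, 13)
  hex 4: (-2, -10, 12)
  hex 5: (-1, -10, 11)
  hex 6: (0, -10, 10)
  hex 7: (0, -9, 9)
  hex 8: (0, -8, 8)
  hex 9: (0, -7, 7)
  hex 10: (-1, -6, 7)
  hex 11: (-2, -5, 7)
  hex 12: (-3, -4, 7)
  hex 13: (-4, -4, 8)
  hex 14: (-5, -4, 9)
  hex 15: (-6, -4, 10)
  hex 16: (-6, -5, 11)
  hex 17: (-6, -6, 12)
Sorted: 18 hexes.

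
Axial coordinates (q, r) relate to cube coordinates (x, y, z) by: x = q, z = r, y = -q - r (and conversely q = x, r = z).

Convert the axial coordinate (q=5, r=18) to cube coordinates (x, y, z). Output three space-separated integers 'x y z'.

Answer: 5 -23 18

Derivation:
x = q = 5
z = r = 18
y = -x - z = -(5) - (18) = -23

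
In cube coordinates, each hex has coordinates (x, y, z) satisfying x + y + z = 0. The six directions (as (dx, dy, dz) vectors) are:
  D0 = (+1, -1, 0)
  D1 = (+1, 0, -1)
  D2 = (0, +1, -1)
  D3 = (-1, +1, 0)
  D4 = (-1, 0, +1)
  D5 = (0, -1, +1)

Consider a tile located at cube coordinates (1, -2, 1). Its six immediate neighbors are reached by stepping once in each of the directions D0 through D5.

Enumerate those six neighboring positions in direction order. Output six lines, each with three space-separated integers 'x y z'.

Answer: 2 -3 1
2 -2 0
1 -1 0
0 -1 1
0 -2 2
1 -3 2

Derivation:
Center: (1, -2, 1). Add each direction:
  D0: (1, -2, 1) + (1, -1, 0) = (2, -3, 1)
  D1: (1, -2, 1) + (1, 0, -1) = (2, -2, 0)
  D2: (1, -2, 1) + (0, 1, -1) = (1, -1, 0)
  D3: (1, -2, 1) + (-1, 1, 0) = (0, -1, 1)
  D4: (1, -2, 1) + (-1, 0, 1) = (0, -2, 2)
  D5: (1, -2, 1) + (0, -1, 1) = (1, -3, 2)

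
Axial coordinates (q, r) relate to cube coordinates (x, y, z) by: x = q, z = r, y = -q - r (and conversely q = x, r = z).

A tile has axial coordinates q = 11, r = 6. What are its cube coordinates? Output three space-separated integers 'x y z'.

Answer: 11 -17 6

Derivation:
x = q = 11
z = r = 6
y = -x - z = -(11) - (6) = -17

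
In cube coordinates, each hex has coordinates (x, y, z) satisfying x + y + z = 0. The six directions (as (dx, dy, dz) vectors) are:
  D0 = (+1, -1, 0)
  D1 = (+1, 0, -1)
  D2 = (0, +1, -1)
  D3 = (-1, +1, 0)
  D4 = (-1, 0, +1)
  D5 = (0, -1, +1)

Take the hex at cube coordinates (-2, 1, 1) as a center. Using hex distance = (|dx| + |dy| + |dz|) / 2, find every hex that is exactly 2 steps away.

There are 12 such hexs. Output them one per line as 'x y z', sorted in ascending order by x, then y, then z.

Walk ring at distance 2 from (-2, 1, 1):
Start at center + D4*2 = (-4, 1, 3)
  hex 0: (-4, 1, 3)
  hex 1: (-3, 0, 3)
  hex 2: (-2, -1, 3)
  hex 3: (-1, -1, 2)
  hex 4: (0, -1, 1)
  hex 5: (0, 0, 0)
  hex 6: (0, 1, -1)
  hex 7: (-1, 2, -1)
  hex 8: (-2, 3, -1)
  hex 9: (-3, 3, 0)
  hex 10: (-4, 3, 1)
  hex 11: (-4, 2, 2)
Sorted: 12 hexes.

Answer: -4 1 3
-4 2 2
-4 3 1
-3 0 3
-3 3 0
-2 -1 3
-2 3 -1
-1 -1 2
-1 2 -1
0 -1 1
0 0 0
0 1 -1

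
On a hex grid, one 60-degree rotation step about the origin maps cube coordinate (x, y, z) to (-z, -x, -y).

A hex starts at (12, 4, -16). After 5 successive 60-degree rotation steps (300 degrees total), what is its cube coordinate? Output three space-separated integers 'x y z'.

Start: (12, 4, -16)
Step 1: (12, 4, -16) -> (-(-16), -(12), -(4)) = (16, -12, -4)
Step 2: (16, -12, -4) -> (-(-4), -(16), -(-12)) = (4, -16, 12)
Step 3: (4, -16, 12) -> (-(12), -(4), -(-16)) = (-12, -4, 16)
Step 4: (-12, -4, 16) -> (-(16), -(-12), -(-4)) = (-16, 12, 4)
Step 5: (-16, 12, 4) -> (-(4), -(-16), -(12)) = (-4, 16, -12)

Answer: -4 16 -12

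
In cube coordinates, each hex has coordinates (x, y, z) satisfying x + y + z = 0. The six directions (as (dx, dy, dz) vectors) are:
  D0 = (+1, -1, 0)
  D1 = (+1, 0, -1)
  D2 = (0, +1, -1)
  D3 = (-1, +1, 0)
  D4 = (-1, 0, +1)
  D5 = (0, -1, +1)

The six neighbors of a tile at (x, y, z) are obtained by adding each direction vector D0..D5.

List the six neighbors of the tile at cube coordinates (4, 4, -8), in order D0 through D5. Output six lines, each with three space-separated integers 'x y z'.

Center: (4, 4, -8). Add each direction:
  D0: (4, 4, -8) + (1, -1, 0) = (5, 3, -8)
  D1: (4, 4, -8) + (1, 0, -1) = (5, 4, -9)
  D2: (4, 4, -8) + (0, 1, -1) = (4, 5, -9)
  D3: (4, 4, -8) + (-1, 1, 0) = (3, 5, -8)
  D4: (4, 4, -8) + (-1, 0, 1) = (3, 4, -7)
  D5: (4, 4, -8) + (0, -1, 1) = (4, 3, -7)

Answer: 5 3 -8
5 4 -9
4 5 -9
3 5 -8
3 4 -7
4 3 -7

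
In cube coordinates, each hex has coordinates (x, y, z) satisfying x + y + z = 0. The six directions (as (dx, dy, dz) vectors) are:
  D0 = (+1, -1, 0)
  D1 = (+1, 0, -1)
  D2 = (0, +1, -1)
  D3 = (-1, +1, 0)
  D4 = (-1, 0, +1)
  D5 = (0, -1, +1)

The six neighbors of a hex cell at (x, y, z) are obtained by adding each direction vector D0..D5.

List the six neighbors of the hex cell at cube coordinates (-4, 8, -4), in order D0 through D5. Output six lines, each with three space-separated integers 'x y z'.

Center: (-4, 8, -4). Add each direction:
  D0: (-4, 8, -4) + (1, -1, 0) = (-3, 7, -4)
  D1: (-4, 8, -4) + (1, 0, -1) = (-3, 8, -5)
  D2: (-4, 8, -4) + (0, 1, -1) = (-4, 9, -5)
  D3: (-4, 8, -4) + (-1, 1, 0) = (-5, 9, -4)
  D4: (-4, 8, -4) + (-1, 0, 1) = (-5, 8, -3)
  D5: (-4, 8, -4) + (0, -1, 1) = (-4, 7, -3)

Answer: -3 7 -4
-3 8 -5
-4 9 -5
-5 9 -4
-5 8 -3
-4 7 -3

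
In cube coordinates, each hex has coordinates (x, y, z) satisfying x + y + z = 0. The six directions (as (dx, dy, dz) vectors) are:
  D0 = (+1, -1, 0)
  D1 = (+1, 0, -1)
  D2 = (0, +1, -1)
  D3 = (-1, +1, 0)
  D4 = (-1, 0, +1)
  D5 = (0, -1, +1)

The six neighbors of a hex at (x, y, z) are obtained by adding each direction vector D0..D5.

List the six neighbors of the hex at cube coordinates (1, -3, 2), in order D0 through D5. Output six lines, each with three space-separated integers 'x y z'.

Answer: 2 -4 2
2 -3 1
1 -2 1
0 -2 2
0 -3 3
1 -4 3

Derivation:
Center: (1, -3, 2). Add each direction:
  D0: (1, -3, 2) + (1, -1, 0) = (2, -4, 2)
  D1: (1, -3, 2) + (1, 0, -1) = (2, -3, 1)
  D2: (1, -3, 2) + (0, 1, -1) = (1, -2, 1)
  D3: (1, -3, 2) + (-1, 1, 0) = (0, -2, 2)
  D4: (1, -3, 2) + (-1, 0, 1) = (0, -3, 3)
  D5: (1, -3, 2) + (0, -1, 1) = (1, -4, 3)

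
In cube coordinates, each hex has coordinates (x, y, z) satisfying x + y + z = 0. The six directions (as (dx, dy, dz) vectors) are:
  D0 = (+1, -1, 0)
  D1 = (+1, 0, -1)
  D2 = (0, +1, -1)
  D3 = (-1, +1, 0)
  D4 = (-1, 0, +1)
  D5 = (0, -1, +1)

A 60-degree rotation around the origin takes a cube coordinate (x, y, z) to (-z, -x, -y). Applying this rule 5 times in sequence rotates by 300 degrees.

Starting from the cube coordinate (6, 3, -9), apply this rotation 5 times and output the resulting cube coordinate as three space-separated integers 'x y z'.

Answer: -3 9 -6

Derivation:
Start: (6, 3, -9)
Step 1: (6, 3, -9) -> (-(-9), -(6), -(3)) = (9, -6, -3)
Step 2: (9, -6, -3) -> (-(-3), -(9), -(-6)) = (3, -9, 6)
Step 3: (3, -9, 6) -> (-(6), -(3), -(-9)) = (-6, -3, 9)
Step 4: (-6, -3, 9) -> (-(9), -(-6), -(-3)) = (-9, 6, 3)
Step 5: (-9, 6, 3) -> (-(3), -(-9), -(6)) = (-3, 9, -6)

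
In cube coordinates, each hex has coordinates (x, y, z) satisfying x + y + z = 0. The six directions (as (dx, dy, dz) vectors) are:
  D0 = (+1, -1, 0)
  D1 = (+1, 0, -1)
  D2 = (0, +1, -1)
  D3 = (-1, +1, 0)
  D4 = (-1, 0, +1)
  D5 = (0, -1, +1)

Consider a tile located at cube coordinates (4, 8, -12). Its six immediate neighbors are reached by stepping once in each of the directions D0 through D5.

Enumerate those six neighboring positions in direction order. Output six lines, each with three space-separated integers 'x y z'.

Center: (4, 8, -12). Add each direction:
  D0: (4, 8, -12) + (1, -1, 0) = (5, 7, -12)
  D1: (4, 8, -12) + (1, 0, -1) = (5, 8, -13)
  D2: (4, 8, -12) + (0, 1, -1) = (4, 9, -13)
  D3: (4, 8, -12) + (-1, 1, 0) = (3, 9, -12)
  D4: (4, 8, -12) + (-1, 0, 1) = (3, 8, -11)
  D5: (4, 8, -12) + (0, -1, 1) = (4, 7, -11)

Answer: 5 7 -12
5 8 -13
4 9 -13
3 9 -12
3 8 -11
4 7 -11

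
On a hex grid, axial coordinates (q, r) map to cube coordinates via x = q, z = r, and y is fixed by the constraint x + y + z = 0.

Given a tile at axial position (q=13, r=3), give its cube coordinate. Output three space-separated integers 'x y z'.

x = q = 13
z = r = 3
y = -x - z = -(13) - (3) = -16

Answer: 13 -16 3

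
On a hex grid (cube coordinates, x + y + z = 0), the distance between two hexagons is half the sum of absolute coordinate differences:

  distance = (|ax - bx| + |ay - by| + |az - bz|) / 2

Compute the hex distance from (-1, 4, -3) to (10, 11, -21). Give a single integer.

|ax - bx| = |-1 - 10| = 11
|ay - by| = |4 - 11| = 7
|az - bz| = |-3 - (-21)| = 18
distance = (11 + 7 + 18) / 2 = 36 / 2 = 18

Answer: 18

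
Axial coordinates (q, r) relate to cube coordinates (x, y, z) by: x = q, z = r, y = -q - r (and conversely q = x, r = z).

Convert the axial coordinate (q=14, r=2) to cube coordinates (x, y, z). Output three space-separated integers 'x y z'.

x = q = 14
z = r = 2
y = -x - z = -(14) - (2) = -16

Answer: 14 -16 2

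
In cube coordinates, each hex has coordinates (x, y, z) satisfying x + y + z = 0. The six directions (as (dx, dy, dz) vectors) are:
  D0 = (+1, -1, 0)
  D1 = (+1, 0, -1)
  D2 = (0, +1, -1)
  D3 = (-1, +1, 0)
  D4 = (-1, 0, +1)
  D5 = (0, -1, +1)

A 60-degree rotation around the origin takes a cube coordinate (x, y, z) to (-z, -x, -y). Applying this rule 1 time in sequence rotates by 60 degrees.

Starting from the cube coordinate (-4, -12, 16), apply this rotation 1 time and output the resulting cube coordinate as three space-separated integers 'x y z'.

Start: (-4, -12, 16)
Step 1: (-4, -12, 16) -> (-(16), -(-4), -(-12)) = (-16, 4, 12)

Answer: -16 4 12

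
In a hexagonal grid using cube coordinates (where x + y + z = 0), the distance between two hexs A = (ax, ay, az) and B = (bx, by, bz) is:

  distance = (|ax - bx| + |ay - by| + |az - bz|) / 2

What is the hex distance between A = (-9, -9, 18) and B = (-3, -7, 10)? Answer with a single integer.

Answer: 8

Derivation:
|ax - bx| = |-9 - (-3)| = 6
|ay - by| = |-9 - (-7)| = 2
|az - bz| = |18 - 10| = 8
distance = (6 + 2 + 8) / 2 = 16 / 2 = 8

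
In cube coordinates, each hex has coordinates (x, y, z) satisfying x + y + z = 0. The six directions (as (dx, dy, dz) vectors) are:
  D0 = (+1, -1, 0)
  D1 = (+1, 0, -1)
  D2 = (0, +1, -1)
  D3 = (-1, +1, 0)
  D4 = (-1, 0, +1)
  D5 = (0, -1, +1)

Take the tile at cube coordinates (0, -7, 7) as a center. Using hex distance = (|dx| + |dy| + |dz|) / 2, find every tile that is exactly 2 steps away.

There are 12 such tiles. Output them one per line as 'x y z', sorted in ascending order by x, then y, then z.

Walk ring at distance 2 from (0, -7, 7):
Start at center + D4*2 = (-2, -7, 9)
  hex 0: (-2, -7, 9)
  hex 1: (-1, -8, 9)
  hex 2: (0, -9, 9)
  hex 3: (1, -9, 8)
  hex 4: (2, -9, 7)
  hex 5: (2, -8, 6)
  hex 6: (2, -7, 5)
  hex 7: (1, -6, 5)
  hex 8: (0, -5, 5)
  hex 9: (-1, -5, 6)
  hex 10: (-2, -5, 7)
  hex 11: (-2, -6, 8)
Sorted: 12 hexes.

Answer: -2 -7 9
-2 -6 8
-2 -5 7
-1 -8 9
-1 -5 6
0 -9 9
0 -5 5
1 -9 8
1 -6 5
2 -9 7
2 -8 6
2 -7 5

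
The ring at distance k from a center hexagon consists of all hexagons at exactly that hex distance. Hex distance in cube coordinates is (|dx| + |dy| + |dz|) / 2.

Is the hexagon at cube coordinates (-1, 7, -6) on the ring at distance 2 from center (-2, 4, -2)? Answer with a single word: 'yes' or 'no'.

Answer: no

Derivation:
|px - cx| = |-1 - (-2)| = 1
|py - cy| = |7 - 4| = 3
|pz - cz| = |-6 - (-2)| = 4
distance = (1+3+4)/2 = 8/2 = 4
radius = 2; distance != radius -> no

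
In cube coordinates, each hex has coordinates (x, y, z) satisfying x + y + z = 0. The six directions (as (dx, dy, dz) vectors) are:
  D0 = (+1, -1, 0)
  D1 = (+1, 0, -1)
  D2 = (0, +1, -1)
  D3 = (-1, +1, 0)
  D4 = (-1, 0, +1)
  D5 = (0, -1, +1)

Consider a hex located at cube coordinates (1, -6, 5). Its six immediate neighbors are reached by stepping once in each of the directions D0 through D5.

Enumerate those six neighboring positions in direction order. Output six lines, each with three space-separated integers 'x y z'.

Answer: 2 -7 5
2 -6 4
1 -5 4
0 -5 5
0 -6 6
1 -7 6

Derivation:
Center: (1, -6, 5). Add each direction:
  D0: (1, -6, 5) + (1, -1, 0) = (2, -7, 5)
  D1: (1, -6, 5) + (1, 0, -1) = (2, -6, 4)
  D2: (1, -6, 5) + (0, 1, -1) = (1, -5, 4)
  D3: (1, -6, 5) + (-1, 1, 0) = (0, -5, 5)
  D4: (1, -6, 5) + (-1, 0, 1) = (0, -6, 6)
  D5: (1, -6, 5) + (0, -1, 1) = (1, -7, 6)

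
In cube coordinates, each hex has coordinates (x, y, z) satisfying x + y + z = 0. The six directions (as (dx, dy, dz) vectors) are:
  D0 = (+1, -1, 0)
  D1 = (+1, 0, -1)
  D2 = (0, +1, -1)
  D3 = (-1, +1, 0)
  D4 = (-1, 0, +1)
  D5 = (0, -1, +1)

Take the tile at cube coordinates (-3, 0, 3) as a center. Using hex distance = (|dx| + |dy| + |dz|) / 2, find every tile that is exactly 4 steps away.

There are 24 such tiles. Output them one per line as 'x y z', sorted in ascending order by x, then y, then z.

Walk ring at distance 4 from (-3, 0, 3):
Start at center + D4*4 = (-7, 0, 7)
  hex 0: (-7, 0, 7)
  hex 1: (-6, -1, 7)
  hex 2: (-5, -2, 7)
  hex 3: (-4, -3, 7)
  hex 4: (-3, -4, 7)
  hex 5: (-2, -4, 6)
  hex 6: (-1, -4, 5)
  hex 7: (0, -4, 4)
  hex 8: (1, -4, 3)
  hex 9: (1, -3, 2)
  hex 10: (1, -2, 1)
  hex 11: (1, -1, 0)
  hex 12: (1, 0, -1)
  hex 13: (0, 1, -1)
  hex 14: (-1, 2, -1)
  hex 15: (-2, 3, -1)
  hex 16: (-3, 4, -1)
  hex 17: (-4, 4, 0)
  hex 18: (-5, 4, 1)
  hex 19: (-6, 4, 2)
  hex 20: (-7, 4, 3)
  hex 21: (-7, 3, 4)
  hex 22: (-7, 2, 5)
  hex 23: (-7, 1, 6)
Sorted: 24 hexes.

Answer: -7 0 7
-7 1 6
-7 2 5
-7 3 4
-7 4 3
-6 -1 7
-6 4 2
-5 -2 7
-5 4 1
-4 -3 7
-4 4 0
-3 -4 7
-3 4 -1
-2 -4 6
-2 3 -1
-1 -4 5
-1 2 -1
0 -4 4
0 1 -1
1 -4 3
1 -3 2
1 -2 1
1 -1 0
1 0 -1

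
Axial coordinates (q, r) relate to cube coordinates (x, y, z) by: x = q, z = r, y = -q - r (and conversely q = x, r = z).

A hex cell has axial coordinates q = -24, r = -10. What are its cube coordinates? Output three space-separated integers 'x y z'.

x = q = -24
z = r = -10
y = -x - z = -(-24) - (-10) = 34

Answer: -24 34 -10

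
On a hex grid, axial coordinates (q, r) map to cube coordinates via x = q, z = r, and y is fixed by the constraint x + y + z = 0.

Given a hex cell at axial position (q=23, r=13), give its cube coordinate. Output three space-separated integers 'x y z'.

x = q = 23
z = r = 13
y = -x - z = -(23) - (13) = -36

Answer: 23 -36 13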